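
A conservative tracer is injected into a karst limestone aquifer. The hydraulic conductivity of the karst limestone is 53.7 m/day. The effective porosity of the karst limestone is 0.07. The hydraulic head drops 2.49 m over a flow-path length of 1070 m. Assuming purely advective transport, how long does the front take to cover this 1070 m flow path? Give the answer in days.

Hydraulic gradient i = Δh / L = 2.49 / 1070 = 0.002327.
Darcy flux q = K · i = 53.70 × 0.002327 = 0.1250 m/day.
Seepage velocity v = q / n_e = 0.1250 / 0.07 = 1.785 m/day.
Travel time t = L / v = 1070 / 1.785 = 599.4 days.

599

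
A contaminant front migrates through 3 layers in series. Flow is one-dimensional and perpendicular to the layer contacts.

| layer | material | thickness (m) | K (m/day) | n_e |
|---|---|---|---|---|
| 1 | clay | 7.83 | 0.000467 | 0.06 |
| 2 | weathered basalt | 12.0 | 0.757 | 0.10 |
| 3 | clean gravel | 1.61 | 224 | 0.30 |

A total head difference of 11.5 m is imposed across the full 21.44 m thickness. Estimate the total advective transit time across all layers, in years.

With flow normal to the layers, continuity requires the same specific discharge q through every layer.
Σ(b_i/K_i) = 7.83/0.000467 + 12.0/0.757 + 1.61/224 = 16782 d.
q = Δh / Σ(b_i/K_i) = 11.5 / 16782 = 0.0006852 m/day.
In each layer the seepage velocity is v_i = q/n_i, so the layer transit time is t_i = b_i·n_i / q:
  layer 1 (clay): t_1 = 7.83 × 0.06 / 0.0006852 = 685.6 d
  layer 2 (weathered basalt): t_2 = 12.0 × 0.10 / 0.0006852 = 1751 d
  layer 3 (clean gravel): t_3 = 1.61 × 0.30 / 0.0006852 = 704.9 d
Total t = Σ t_i = 3142 days = 8.601 years.

8.60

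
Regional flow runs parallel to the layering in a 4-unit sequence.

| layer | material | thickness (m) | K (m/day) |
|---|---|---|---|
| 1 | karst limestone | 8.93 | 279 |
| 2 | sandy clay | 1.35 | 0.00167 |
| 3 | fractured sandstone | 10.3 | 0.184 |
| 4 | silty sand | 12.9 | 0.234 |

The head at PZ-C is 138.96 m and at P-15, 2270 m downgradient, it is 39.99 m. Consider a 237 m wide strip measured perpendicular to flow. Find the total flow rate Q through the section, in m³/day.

Flow is parallel to layering, so each bed carries its own Darcy discharge and the transmissivities add.
Σ(K_i·b_i) = 279×8.93 + 0.00167×1.35 + 0.184×10.3 + 0.234×12.9 = 2496 m²/day.
Hydraulic gradient i = (138.96 − 39.99) / 2270 = 98.97 / 2270 = 0.04360.
Q = Σ(K_i·b_i) · W · i = 2496 × 237 × 0.04360 = 25795 m³/day.

25800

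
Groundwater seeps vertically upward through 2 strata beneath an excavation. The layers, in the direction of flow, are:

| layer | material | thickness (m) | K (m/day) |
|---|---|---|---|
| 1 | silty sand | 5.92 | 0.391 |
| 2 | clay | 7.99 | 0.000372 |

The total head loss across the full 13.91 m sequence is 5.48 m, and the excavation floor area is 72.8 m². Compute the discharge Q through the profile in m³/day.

0.0186

Flow is perpendicular to layering, so the layers act in series and the equivalent K is the thickness-weighted harmonic mean.
Total thickness L = 5.92 + 7.99 = 13.91 m.
Σ(b_i/K_i) = 5.92/0.391 + 7.99/0.000372 = 21494 d.
K_eq = L / Σ(b_i/K_i) = 13.91 / 21494 = 0.0006472 m/day.
Q = K_eq · A · (Δh/L) = 0.0006472 × 72.8 × (5.48/13.91) = 0.01856 m³/day.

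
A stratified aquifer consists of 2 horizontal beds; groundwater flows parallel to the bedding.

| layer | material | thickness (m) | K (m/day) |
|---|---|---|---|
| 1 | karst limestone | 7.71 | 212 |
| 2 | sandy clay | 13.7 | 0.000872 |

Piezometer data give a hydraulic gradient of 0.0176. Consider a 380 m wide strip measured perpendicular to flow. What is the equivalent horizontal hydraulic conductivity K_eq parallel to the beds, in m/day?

76.3

Flow is parallel to layering, so each bed carries its own Darcy discharge and the transmissivities add.
Σ(K_i·b_i) = 212×7.71 + 0.000872×13.7 = 1635 m²/day.
Total thickness b = 21.41 m, so K_eq = Σ(K_i·b_i)/b = 76.34 m/day.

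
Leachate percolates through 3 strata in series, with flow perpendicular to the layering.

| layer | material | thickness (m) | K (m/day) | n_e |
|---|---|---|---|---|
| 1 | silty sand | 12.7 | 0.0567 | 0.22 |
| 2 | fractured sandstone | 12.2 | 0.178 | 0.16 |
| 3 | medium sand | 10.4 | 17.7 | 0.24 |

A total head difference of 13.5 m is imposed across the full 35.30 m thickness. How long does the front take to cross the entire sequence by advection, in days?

With flow normal to the layers, continuity requires the same specific discharge q through every layer.
Σ(b_i/K_i) = 12.7/0.0567 + 12.2/0.178 + 10.4/17.7 = 293.1 d.
q = Δh / Σ(b_i/K_i) = 13.5 / 293.1 = 0.04606 m/day.
In each layer the seepage velocity is v_i = q/n_i, so the layer transit time is t_i = b_i·n_i / q:
  layer 1 (silty sand): t_1 = 12.7 × 0.22 / 0.04606 = 60.66 d
  layer 2 (fractured sandstone): t_2 = 12.2 × 0.16 / 0.04606 = 42.38 d
  layer 3 (medium sand): t_3 = 10.4 × 0.24 / 0.04606 = 54.19 d
Total t = Σ t_i = 157.2 days.

157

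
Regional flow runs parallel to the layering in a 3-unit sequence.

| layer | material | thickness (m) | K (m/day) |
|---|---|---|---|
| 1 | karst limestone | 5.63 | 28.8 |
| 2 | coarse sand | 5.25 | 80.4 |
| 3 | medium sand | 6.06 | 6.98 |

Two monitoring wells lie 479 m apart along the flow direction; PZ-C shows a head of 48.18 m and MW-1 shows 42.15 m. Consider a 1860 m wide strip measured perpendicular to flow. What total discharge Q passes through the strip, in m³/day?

Flow is parallel to layering, so each bed carries its own Darcy discharge and the transmissivities add.
Σ(K_i·b_i) = 28.8×5.63 + 80.4×5.25 + 6.98×6.06 = 626.5 m²/day.
Hydraulic gradient i = (48.18 − 42.15) / 479 = 6.03 / 479 = 0.01259.
Q = Σ(K_i·b_i) · W · i = 626.5 × 1860 × 0.01259 = 14671 m³/day.

14700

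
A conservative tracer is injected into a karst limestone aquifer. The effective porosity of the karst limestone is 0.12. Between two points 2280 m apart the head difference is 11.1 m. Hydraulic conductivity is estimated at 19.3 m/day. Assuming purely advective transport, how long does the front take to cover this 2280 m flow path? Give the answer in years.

Hydraulic gradient i = Δh / L = 11.1 / 2280 = 0.004868.
Darcy flux q = K · i = 19.30 × 0.004868 = 0.09396 m/day.
Seepage velocity v = q / n_e = 0.09396 / 0.12 = 0.7830 m/day.
Travel time t = L / v = 2280 / 0.7830 = 2912 days = 7.972 years.

7.97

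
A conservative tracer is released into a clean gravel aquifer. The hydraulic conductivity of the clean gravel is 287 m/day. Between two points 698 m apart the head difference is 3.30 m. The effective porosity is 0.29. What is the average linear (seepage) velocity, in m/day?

Hydraulic gradient i = Δh / L = 3.30 / 698 = 0.004728.
Darcy flux q = K · i = 287.0 × 0.004728 = 1.357 m/day.
Seepage velocity v = q / n_e = 1.357 / 0.29 = 4.679 m/day.

4.68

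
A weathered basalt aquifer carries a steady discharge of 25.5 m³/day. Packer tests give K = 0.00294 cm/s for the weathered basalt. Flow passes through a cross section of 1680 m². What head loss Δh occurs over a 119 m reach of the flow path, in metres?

0.711

Convert K: 0.00294 cm/s × 864 = 2.540 m/day.
From Q = K·A·i, i = Q / (K·A) = 25.5 / (2.540 × 1680) = 0.005975.
Head loss Δh = i · L = 0.005975 × 119 = 0.7111 m.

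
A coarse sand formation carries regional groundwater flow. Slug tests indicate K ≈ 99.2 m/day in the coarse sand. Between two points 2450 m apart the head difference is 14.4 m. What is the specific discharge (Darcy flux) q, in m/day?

Hydraulic gradient i = Δh / L = 14.4 / 2450 = 0.005878.
Specific discharge q = K · i = 99.20 × 0.005878 = 0.5831 m/day.

0.583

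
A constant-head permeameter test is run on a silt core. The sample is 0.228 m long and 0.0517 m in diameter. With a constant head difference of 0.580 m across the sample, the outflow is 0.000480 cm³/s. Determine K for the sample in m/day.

0.00777

Cross-sectional area A = π·(d/2)² = π × (0.0517/2)² = 0.002099 m².
Convert discharge: 0.000480 cm³/s = 4.800e-10 m³/s.
Darcy's law rearranged: K = Q·L / (A·Δh) = 4.800e-10 × 0.228 / (0.002099 × 0.580) = 8.988e-08 m/s = 0.007766 m/day.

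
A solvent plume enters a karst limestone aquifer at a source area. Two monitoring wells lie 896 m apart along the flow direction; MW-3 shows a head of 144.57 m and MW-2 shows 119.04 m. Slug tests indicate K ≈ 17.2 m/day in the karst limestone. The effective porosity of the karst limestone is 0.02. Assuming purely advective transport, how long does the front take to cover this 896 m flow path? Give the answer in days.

Hydraulic gradient i = (144.57 − 119.04) / 896 = 25.53 / 896 = 0.02849.
Darcy flux q = K · i = 17.20 × 0.02849 = 0.4901 m/day.
Seepage velocity v = q / n_e = 0.4901 / 0.02 = 24.50 m/day.
Travel time t = L / v = 896 / 24.50 = 36.57 days.

36.6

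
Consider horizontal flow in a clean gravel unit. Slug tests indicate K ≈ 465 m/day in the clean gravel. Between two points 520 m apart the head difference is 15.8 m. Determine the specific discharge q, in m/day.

14.1

Hydraulic gradient i = Δh / L = 15.8 / 520 = 0.03038.
Specific discharge q = K · i = 465.0 × 0.03038 = 14.13 m/day.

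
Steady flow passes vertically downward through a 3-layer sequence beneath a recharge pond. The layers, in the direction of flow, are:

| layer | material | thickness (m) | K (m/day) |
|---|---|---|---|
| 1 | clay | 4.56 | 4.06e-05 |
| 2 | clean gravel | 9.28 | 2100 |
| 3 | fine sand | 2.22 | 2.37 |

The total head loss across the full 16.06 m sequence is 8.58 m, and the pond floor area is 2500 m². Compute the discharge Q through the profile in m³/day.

0.191

Flow is perpendicular to layering, so the layers act in series and the equivalent K is the thickness-weighted harmonic mean.
Total thickness L = 4.56 + 9.28 + 2.22 = 16.06 m.
Σ(b_i/K_i) = 4.56/4.06e-05 + 9.28/2100 + 2.22/2.37 = 1.123e+05 d.
K_eq = L / Σ(b_i/K_i) = 16.06 / 1.123e+05 = 0.0001430 m/day.
Q = K_eq · A · (Δh/L) = 0.0001430 × 2500 × (8.58/16.06) = 0.1910 m³/day.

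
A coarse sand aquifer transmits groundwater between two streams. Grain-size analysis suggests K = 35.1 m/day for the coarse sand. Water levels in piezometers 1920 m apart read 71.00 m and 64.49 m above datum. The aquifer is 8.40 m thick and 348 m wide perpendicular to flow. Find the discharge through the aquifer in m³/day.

Cross-sectional area A = 348 × 8.40 = 2923 m².
Hydraulic gradient i = (71.00 − 64.49) / 1920 = 6.51 / 1920 = 0.003391.
Darcy's law: Q = K · A · i = 35.10 × 2923 × 0.003391 = 347.9 m³/day.

348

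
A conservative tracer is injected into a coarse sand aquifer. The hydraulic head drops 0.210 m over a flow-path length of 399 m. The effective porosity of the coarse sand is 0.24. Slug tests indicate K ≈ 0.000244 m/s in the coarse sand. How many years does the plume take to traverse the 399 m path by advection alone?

Convert K: 0.000244 m/s × 86400 = 21.08 m/day.
Hydraulic gradient i = Δh / L = 0.210 / 399 = 0.0005263.
Darcy flux q = K · i = 21.08 × 0.0005263 = 0.01110 m/day.
Seepage velocity v = q / n_e = 0.01110 / 0.24 = 0.04623 m/day.
Travel time t = L / v = 399 / 0.04623 = 8630 days = 23.63 years.

23.6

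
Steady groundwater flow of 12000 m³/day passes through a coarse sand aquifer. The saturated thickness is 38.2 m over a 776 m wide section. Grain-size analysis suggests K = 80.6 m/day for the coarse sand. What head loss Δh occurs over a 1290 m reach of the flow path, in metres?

6.48

Cross-sectional area A = 776 × 38.2 = 29643 m².
From Q = K·A·i, i = Q / (K·A) = 12000 / (80.60 × 29643) = 0.005023.
Head loss Δh = i · L = 0.005023 × 1290 = 6.479 m.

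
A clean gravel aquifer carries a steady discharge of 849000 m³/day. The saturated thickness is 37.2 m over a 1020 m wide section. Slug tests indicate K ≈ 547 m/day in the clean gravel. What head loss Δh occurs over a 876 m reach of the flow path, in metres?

35.8

Cross-sectional area A = 1020 × 37.2 = 37944 m².
From Q = K·A·i, i = Q / (K·A) = 849000 / (547.0 × 37944) = 0.04091.
Head loss Δh = i · L = 0.04091 × 876 = 35.83 m.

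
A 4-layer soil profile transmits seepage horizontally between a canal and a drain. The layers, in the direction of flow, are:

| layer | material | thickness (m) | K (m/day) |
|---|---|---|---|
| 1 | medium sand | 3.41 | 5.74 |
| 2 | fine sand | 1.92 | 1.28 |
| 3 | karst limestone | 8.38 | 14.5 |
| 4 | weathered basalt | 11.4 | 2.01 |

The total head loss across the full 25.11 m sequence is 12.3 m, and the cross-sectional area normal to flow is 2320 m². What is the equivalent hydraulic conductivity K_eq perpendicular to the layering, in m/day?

Flow is perpendicular to layering, so the layers act in series and the equivalent K is the thickness-weighted harmonic mean.
Total thickness L = 3.41 + 1.92 + 8.38 + 11.4 = 25.11 m.
Σ(b_i/K_i) = 3.41/5.74 + 1.92/1.28 + 8.38/14.5 + 11.4/2.01 = 8.344 d.
K_eq = L / Σ(b_i/K_i) = 25.11 / 8.344 = 3.009 m/day.

3.01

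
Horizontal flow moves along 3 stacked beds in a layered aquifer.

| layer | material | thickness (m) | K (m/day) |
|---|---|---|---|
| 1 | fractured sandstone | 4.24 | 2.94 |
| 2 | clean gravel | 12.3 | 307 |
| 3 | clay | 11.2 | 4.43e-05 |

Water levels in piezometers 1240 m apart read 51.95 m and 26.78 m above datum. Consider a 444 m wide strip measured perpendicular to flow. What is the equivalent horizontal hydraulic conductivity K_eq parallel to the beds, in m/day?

Flow is parallel to layering, so each bed carries its own Darcy discharge and the transmissivities add.
Σ(K_i·b_i) = 2.94×4.24 + 307×12.3 + 4.43e-05×11.2 = 3789 m²/day.
Total thickness b = 27.74 m, so K_eq = Σ(K_i·b_i)/b = 136.6 m/day.

137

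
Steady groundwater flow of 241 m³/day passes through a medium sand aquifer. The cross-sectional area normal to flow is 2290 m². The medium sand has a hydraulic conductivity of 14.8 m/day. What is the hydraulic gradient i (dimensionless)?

0.00711

From Q = K·A·i, i = Q / (K·A) = 241 / (14.80 × 2290) = 0.007111.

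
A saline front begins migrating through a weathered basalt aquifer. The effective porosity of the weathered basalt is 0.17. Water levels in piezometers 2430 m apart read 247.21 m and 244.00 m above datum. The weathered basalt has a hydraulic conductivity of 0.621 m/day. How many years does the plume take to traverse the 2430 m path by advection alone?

1380

Hydraulic gradient i = (247.21 − 244.00) / 2430 = 3.21 / 2430 = 0.001321.
Darcy flux q = K · i = 0.6210 × 0.001321 = 0.0008203 m/day.
Seepage velocity v = q / n_e = 0.0008203 / 0.17 = 0.004825 m/day.
Travel time t = L / v = 2430 / 0.004825 = 5.036e+05 days = 1379 years.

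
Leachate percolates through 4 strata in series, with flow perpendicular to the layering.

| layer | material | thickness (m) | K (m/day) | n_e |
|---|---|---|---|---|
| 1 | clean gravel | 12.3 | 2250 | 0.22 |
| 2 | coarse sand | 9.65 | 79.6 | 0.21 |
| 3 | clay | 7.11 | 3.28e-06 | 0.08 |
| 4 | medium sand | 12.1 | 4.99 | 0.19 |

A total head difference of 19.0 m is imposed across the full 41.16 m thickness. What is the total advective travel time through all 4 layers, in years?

2370

With flow normal to the layers, continuity requires the same specific discharge q through every layer.
Σ(b_i/K_i) = 12.3/2250 + 9.65/79.6 + 7.11/3.28e-06 + 12.1/4.99 = 2.168e+06 d.
q = Δh / Σ(b_i/K_i) = 19.0 / 2.168e+06 = 8.765e-06 m/day.
In each layer the seepage velocity is v_i = q/n_i, so the layer transit time is t_i = b_i·n_i / q:
  layer 1 (clean gravel): t_1 = 12.3 × 0.22 / 8.765e-06 = 3.087e+05 d
  layer 2 (coarse sand): t_2 = 9.65 × 0.21 / 8.765e-06 = 2.312e+05 d
  layer 3 (clay): t_3 = 7.11 × 0.08 / 8.765e-06 = 64894 d
  layer 4 (medium sand): t_4 = 12.1 × 0.19 / 8.765e-06 = 2.623e+05 d
Total t = Σ t_i = 8.671e+05 days = 2374 years.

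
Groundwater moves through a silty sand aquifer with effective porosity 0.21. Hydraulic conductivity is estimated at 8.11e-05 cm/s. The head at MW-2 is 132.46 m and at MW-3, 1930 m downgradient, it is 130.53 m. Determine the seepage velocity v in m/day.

Convert K: 8.11e-05 cm/s × 864 = 0.07007 m/day.
Hydraulic gradient i = (132.46 − 130.53) / 1930 = 1.93 / 1930 = 0.001000.
Darcy flux q = K · i = 0.07007 × 0.001000 = 7.007e-05 m/day.
Seepage velocity v = q / n_e = 7.007e-05 / 0.21 = 0.0003337 m/day.

0.000334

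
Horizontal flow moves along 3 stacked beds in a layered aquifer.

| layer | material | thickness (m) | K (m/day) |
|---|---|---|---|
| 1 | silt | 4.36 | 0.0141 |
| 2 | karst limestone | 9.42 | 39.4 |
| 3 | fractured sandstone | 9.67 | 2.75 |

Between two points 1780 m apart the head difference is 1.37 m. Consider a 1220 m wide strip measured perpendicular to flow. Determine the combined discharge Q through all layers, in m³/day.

Flow is parallel to layering, so each bed carries its own Darcy discharge and the transmissivities add.
Σ(K_i·b_i) = 0.0141×4.36 + 39.4×9.42 + 2.75×9.67 = 397.8 m²/day.
Hydraulic gradient i = Δh / L = 1.37 / 1780 = 0.0007697.
Q = Σ(K_i·b_i) · W · i = 397.8 × 1220 × 0.0007697 = 373.5 m³/day.

374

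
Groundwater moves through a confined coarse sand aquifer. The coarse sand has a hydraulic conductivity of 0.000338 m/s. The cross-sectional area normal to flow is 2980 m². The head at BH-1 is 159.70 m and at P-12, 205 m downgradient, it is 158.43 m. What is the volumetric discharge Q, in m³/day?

539

Convert K: 0.000338 m/s × 86400 = 29.20 m/day.
Hydraulic gradient i = (159.70 − 158.43) / 205 = 1.27 / 205 = 0.006195.
Darcy's law: Q = K · A · i = 29.20 × 2980 × 0.006195 = 539.1 m³/day.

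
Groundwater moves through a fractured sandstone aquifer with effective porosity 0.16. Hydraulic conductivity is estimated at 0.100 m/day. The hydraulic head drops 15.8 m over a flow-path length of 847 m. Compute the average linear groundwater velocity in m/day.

Hydraulic gradient i = Δh / L = 15.8 / 847 = 0.01865.
Darcy flux q = K · i = 0.1000 × 0.01865 = 0.001865 m/day.
Seepage velocity v = q / n_e = 0.001865 / 0.16 = 0.01166 m/day.

0.0117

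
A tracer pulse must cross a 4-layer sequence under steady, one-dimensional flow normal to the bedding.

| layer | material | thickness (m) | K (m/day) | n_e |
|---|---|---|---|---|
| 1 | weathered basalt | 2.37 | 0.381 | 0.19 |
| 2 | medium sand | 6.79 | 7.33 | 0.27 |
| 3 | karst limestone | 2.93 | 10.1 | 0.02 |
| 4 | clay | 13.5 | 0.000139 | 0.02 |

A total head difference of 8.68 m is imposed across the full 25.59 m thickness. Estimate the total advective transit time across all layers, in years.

With flow normal to the layers, continuity requires the same specific discharge q through every layer.
Σ(b_i/K_i) = 2.37/0.381 + 6.79/7.33 + 2.93/10.1 + 13.5/0.000139 = 97130 d.
q = Δh / Σ(b_i/K_i) = 8.68 / 97130 = 8.937e-05 m/day.
In each layer the seepage velocity is v_i = q/n_i, so the layer transit time is t_i = b_i·n_i / q:
  layer 1 (weathered basalt): t_1 = 2.37 × 0.19 / 8.937e-05 = 5039 d
  layer 2 (medium sand): t_2 = 6.79 × 0.27 / 8.937e-05 = 20515 d
  layer 3 (karst limestone): t_3 = 2.93 × 0.02 / 8.937e-05 = 655.7 d
  layer 4 (clay): t_4 = 13.5 × 0.02 / 8.937e-05 = 3021 d
Total t = Σ t_i = 29231 days = 80.03 years.

80.0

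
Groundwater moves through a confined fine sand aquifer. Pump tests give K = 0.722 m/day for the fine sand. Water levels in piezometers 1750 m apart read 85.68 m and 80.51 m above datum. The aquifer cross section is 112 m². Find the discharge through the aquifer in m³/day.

0.239

Hydraulic gradient i = (85.68 − 80.51) / 1750 = 5.17 / 1750 = 0.002954.
Darcy's law: Q = K · A · i = 0.7220 × 112.0 × 0.002954 = 0.2389 m³/day.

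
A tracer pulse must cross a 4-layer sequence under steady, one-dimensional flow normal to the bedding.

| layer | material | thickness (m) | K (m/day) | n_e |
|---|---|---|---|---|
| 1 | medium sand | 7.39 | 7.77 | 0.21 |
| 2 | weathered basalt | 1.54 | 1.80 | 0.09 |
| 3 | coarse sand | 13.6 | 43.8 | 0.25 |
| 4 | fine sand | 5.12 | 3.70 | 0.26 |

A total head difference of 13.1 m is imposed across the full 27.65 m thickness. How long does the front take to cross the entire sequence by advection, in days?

1.72

With flow normal to the layers, continuity requires the same specific discharge q through every layer.
Σ(b_i/K_i) = 7.39/7.77 + 1.54/1.80 + 13.6/43.8 + 5.12/3.70 = 3.501 d.
q = Δh / Σ(b_i/K_i) = 13.1 / 3.501 = 3.742 m/day.
In each layer the seepage velocity is v_i = q/n_i, so the layer transit time is t_i = b_i·n_i / q:
  layer 1 (medium sand): t_1 = 7.39 × 0.21 / 3.742 = 0.4147 d
  layer 2 (weathered basalt): t_2 = 1.54 × 0.09 / 3.742 = 0.03704 d
  layer 3 (coarse sand): t_3 = 13.6 × 0.25 / 3.742 = 0.9086 d
  layer 4 (fine sand): t_4 = 5.12 × 0.26 / 3.742 = 0.3558 d
Total t = Σ t_i = 1.716 days.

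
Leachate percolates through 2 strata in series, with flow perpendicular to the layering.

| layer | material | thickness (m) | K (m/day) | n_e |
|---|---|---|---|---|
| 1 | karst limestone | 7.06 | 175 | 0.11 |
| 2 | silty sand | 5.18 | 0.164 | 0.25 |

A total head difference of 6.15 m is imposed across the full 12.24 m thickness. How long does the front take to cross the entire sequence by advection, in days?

10.7

With flow normal to the layers, continuity requires the same specific discharge q through every layer.
Σ(b_i/K_i) = 7.06/175 + 5.18/0.164 = 31.63 d.
q = Δh / Σ(b_i/K_i) = 6.15 / 31.63 = 0.1945 m/day.
In each layer the seepage velocity is v_i = q/n_i, so the layer transit time is t_i = b_i·n_i / q:
  layer 1 (karst limestone): t_1 = 7.06 × 0.11 / 0.1945 = 3.994 d
  layer 2 (silty sand): t_2 = 5.18 × 0.25 / 0.1945 = 6.659 d
Total t = Σ t_i = 10.65 days.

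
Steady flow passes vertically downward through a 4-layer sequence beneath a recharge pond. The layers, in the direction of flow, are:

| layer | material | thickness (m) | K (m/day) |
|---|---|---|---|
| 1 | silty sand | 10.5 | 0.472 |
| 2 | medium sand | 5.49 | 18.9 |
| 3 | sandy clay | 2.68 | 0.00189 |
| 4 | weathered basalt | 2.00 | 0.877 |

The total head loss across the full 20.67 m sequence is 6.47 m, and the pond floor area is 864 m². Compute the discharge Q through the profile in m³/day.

Flow is perpendicular to layering, so the layers act in series and the equivalent K is the thickness-weighted harmonic mean.
Total thickness L = 10.5 + 5.49 + 2.68 + 2.00 = 20.67 m.
Σ(b_i/K_i) = 10.5/0.472 + 5.49/18.9 + 2.68/0.00189 + 2.00/0.877 = 1443 d.
K_eq = L / Σ(b_i/K_i) = 20.67 / 1443 = 0.01433 m/day.
Q = K_eq · A · (Δh/L) = 0.01433 × 864 × (6.47/20.67) = 3.874 m³/day.

3.87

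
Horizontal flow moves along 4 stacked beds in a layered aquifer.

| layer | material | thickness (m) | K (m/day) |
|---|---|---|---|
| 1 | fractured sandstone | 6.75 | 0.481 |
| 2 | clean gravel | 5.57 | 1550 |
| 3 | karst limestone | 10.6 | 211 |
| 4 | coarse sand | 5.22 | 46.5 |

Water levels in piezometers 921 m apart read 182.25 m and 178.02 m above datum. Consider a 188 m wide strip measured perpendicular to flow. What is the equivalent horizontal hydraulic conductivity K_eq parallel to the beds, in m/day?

395

Flow is parallel to layering, so each bed carries its own Darcy discharge and the transmissivities add.
Σ(K_i·b_i) = 0.481×6.75 + 1550×5.57 + 211×10.6 + 46.5×5.22 = 11116 m²/day.
Total thickness b = 28.14 m, so K_eq = Σ(K_i·b_i)/b = 395.0 m/day.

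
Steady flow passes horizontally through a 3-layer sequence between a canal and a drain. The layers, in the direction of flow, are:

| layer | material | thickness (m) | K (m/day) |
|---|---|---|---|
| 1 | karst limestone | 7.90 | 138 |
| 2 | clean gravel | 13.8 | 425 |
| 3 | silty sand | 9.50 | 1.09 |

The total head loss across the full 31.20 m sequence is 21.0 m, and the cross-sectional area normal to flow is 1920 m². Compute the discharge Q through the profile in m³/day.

4580

Flow is perpendicular to layering, so the layers act in series and the equivalent K is the thickness-weighted harmonic mean.
Total thickness L = 7.90 + 13.8 + 9.50 = 31.20 m.
Σ(b_i/K_i) = 7.90/138 + 13.8/425 + 9.50/1.09 = 8.805 d.
K_eq = L / Σ(b_i/K_i) = 31.20 / 8.805 = 3.543 m/day.
Q = K_eq · A · (Δh/L) = 3.543 × 1920 × (21.0/31.20) = 4579 m³/day.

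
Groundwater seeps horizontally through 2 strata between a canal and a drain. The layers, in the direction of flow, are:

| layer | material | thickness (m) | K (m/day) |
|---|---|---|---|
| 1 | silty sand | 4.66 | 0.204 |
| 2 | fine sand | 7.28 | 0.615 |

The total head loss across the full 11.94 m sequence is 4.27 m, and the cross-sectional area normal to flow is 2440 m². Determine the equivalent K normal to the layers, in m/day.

0.344

Flow is perpendicular to layering, so the layers act in series and the equivalent K is the thickness-weighted harmonic mean.
Total thickness L = 4.66 + 7.28 = 11.94 m.
Σ(b_i/K_i) = 4.66/0.204 + 7.28/0.615 = 34.68 d.
K_eq = L / Σ(b_i/K_i) = 11.94 / 34.68 = 0.3443 m/day.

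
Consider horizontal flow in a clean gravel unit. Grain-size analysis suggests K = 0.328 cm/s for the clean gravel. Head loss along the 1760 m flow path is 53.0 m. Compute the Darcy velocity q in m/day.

8.53

Convert K: 0.328 cm/s × 864 = 283.4 m/day.
Hydraulic gradient i = Δh / L = 53.0 / 1760 = 0.03011.
Specific discharge q = K · i = 283.4 × 0.03011 = 8.534 m/day.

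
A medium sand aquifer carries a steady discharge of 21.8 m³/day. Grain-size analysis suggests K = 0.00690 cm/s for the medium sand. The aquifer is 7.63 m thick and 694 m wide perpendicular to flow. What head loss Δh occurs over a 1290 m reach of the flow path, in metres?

Convert K: 0.00690 cm/s × 864 = 5.962 m/day.
Cross-sectional area A = 694 × 7.63 = 5295 m².
From Q = K·A·i, i = Q / (K·A) = 21.8 / (5.962 × 5295) = 0.0006906.
Head loss Δh = i · L = 0.0006906 × 1290 = 0.8908 m.

0.891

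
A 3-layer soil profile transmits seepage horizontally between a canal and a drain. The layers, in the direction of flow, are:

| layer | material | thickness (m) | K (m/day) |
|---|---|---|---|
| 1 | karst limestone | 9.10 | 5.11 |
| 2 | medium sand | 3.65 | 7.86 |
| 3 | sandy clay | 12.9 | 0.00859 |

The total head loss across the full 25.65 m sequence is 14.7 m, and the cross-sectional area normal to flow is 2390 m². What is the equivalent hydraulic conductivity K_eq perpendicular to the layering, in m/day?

Flow is perpendicular to layering, so the layers act in series and the equivalent K is the thickness-weighted harmonic mean.
Total thickness L = 9.10 + 3.65 + 12.9 = 25.65 m.
Σ(b_i/K_i) = 9.10/5.11 + 3.65/7.86 + 12.9/0.00859 = 1504 d.
K_eq = L / Σ(b_i/K_i) = 25.65 / 1504 = 0.01705 m/day.

0.0171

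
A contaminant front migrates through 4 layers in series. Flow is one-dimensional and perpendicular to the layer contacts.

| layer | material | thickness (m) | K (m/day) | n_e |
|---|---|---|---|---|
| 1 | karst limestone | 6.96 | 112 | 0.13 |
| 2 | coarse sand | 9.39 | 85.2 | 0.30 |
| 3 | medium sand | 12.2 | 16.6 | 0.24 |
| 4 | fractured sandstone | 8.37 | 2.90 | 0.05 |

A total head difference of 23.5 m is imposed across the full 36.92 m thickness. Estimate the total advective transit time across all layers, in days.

With flow normal to the layers, continuity requires the same specific discharge q through every layer.
Σ(b_i/K_i) = 6.96/112 + 9.39/85.2 + 12.2/16.6 + 8.37/2.90 = 3.794 d.
q = Δh / Σ(b_i/K_i) = 23.5 / 3.794 = 6.195 m/day.
In each layer the seepage velocity is v_i = q/n_i, so the layer transit time is t_i = b_i·n_i / q:
  layer 1 (karst limestone): t_1 = 6.96 × 0.13 / 6.195 = 0.1461 d
  layer 2 (coarse sand): t_2 = 9.39 × 0.30 / 6.195 = 0.4547 d
  layer 3 (medium sand): t_3 = 12.2 × 0.24 / 6.195 = 0.4727 d
  layer 4 (fractured sandstone): t_4 = 8.37 × 0.05 / 6.195 = 0.06756 d
Total t = Σ t_i = 1.141 days.

1.14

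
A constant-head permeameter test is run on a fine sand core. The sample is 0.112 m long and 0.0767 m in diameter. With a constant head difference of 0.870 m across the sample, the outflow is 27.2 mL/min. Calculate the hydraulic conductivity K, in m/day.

Cross-sectional area A = π·(d/2)² = π × (0.0767/2)² = 0.004620 m².
Convert discharge: 27.2 mL/min = 4.533e-07 m³/s.
Darcy's law rearranged: K = Q·L / (A·Δh) = 4.533e-07 × 0.112 / (0.004620 × 0.870) = 1.263e-05 m/s = 1.091 m/day.

1.09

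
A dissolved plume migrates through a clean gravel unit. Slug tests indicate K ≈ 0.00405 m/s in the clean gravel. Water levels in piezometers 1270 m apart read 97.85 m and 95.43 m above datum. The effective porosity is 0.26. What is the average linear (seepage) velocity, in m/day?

2.56

Convert K: 0.00405 m/s × 86400 = 349.9 m/day.
Hydraulic gradient i = (97.85 − 95.43) / 1270 = 2.42 / 1270 = 0.001906.
Darcy flux q = K · i = 349.9 × 0.001906 = 0.6668 m/day.
Seepage velocity v = q / n_e = 0.6668 / 0.26 = 2.565 m/day.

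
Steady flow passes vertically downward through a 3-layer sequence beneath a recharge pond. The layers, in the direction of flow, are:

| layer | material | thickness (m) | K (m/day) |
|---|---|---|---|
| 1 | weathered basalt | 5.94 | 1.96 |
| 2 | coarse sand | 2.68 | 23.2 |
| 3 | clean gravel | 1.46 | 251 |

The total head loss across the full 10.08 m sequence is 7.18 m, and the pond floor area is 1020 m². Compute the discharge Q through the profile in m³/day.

2320

Flow is perpendicular to layering, so the layers act in series and the equivalent K is the thickness-weighted harmonic mean.
Total thickness L = 5.94 + 2.68 + 1.46 = 10.08 m.
Σ(b_i/K_i) = 5.94/1.96 + 2.68/23.2 + 1.46/251 = 3.152 d.
K_eq = L / Σ(b_i/K_i) = 10.08 / 3.152 = 3.198 m/day.
Q = K_eq · A · (Δh/L) = 3.198 × 1020 × (7.18/10.08) = 2324 m³/day.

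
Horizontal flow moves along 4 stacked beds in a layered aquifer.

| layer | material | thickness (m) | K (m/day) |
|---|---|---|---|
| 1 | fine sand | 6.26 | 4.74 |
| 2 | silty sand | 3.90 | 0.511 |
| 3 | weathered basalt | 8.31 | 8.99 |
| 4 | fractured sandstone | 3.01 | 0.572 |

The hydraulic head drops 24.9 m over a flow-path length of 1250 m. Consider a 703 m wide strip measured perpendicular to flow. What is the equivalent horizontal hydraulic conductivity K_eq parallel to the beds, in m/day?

Flow is parallel to layering, so each bed carries its own Darcy discharge and the transmissivities add.
Σ(K_i·b_i) = 4.74×6.26 + 0.511×3.90 + 8.99×8.31 + 0.572×3.01 = 108.1 m²/day.
Total thickness b = 21.48 m, so K_eq = Σ(K_i·b_i)/b = 5.032 m/day.

5.03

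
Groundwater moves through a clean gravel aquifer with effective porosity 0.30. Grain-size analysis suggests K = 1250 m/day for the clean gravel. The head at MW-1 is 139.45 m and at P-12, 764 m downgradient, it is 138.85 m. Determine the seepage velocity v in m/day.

Hydraulic gradient i = (139.45 − 138.85) / 764 = 0.6 / 764 = 0.0007853.
Darcy flux q = K · i = 1250 × 0.0007853 = 0.9817 m/day.
Seepage velocity v = q / n_e = 0.9817 / 0.30 = 3.272 m/day.

3.27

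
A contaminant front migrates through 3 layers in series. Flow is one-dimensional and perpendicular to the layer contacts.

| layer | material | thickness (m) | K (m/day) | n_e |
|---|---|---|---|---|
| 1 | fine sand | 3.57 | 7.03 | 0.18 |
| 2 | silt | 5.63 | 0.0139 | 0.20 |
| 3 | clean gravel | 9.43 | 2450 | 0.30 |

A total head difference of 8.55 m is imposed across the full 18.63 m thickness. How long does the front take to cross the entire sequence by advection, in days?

218

With flow normal to the layers, continuity requires the same specific discharge q through every layer.
Σ(b_i/K_i) = 3.57/7.03 + 5.63/0.0139 + 9.43/2450 = 405.5 d.
q = Δh / Σ(b_i/K_i) = 8.55 / 405.5 = 0.02108 m/day.
In each layer the seepage velocity is v_i = q/n_i, so the layer transit time is t_i = b_i·n_i / q:
  layer 1 (fine sand): t_1 = 3.57 × 0.18 / 0.02108 = 30.48 d
  layer 2 (silt): t_2 = 5.63 × 0.20 / 0.02108 = 53.41 d
  layer 3 (clean gravel): t_3 = 9.43 × 0.30 / 0.02108 = 134.2 d
Total t = Σ t_i = 218.1 days.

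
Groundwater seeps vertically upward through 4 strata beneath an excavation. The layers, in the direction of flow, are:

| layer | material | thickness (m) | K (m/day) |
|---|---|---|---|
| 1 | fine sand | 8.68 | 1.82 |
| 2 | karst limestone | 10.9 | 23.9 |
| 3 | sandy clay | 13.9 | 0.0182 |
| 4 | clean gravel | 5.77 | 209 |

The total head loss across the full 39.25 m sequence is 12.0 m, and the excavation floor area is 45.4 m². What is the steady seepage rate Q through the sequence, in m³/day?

Flow is perpendicular to layering, so the layers act in series and the equivalent K is the thickness-weighted harmonic mean.
Total thickness L = 8.68 + 10.9 + 13.9 + 5.77 = 39.25 m.
Σ(b_i/K_i) = 8.68/1.82 + 10.9/23.9 + 13.9/0.0182 + 5.77/209 = 769.0 d.
K_eq = L / Σ(b_i/K_i) = 39.25 / 769.0 = 0.05104 m/day.
Q = K_eq · A · (Δh/L) = 0.05104 × 45.4 × (12.0/39.25) = 0.7085 m³/day.

0.708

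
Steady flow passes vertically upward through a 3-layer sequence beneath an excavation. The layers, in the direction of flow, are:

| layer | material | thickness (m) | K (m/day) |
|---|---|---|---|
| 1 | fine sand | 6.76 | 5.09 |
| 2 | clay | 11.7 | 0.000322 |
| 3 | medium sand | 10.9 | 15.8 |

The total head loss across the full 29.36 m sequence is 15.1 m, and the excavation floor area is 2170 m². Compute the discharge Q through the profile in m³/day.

Flow is perpendicular to layering, so the layers act in series and the equivalent K is the thickness-weighted harmonic mean.
Total thickness L = 6.76 + 11.7 + 10.9 = 29.36 m.
Σ(b_i/K_i) = 6.76/5.09 + 11.7/0.000322 + 10.9/15.8 = 36337 d.
K_eq = L / Σ(b_i/K_i) = 29.36 / 36337 = 0.0008080 m/day.
Q = K_eq · A · (Δh/L) = 0.0008080 × 2170 × (15.1/29.36) = 0.9017 m³/day.

0.902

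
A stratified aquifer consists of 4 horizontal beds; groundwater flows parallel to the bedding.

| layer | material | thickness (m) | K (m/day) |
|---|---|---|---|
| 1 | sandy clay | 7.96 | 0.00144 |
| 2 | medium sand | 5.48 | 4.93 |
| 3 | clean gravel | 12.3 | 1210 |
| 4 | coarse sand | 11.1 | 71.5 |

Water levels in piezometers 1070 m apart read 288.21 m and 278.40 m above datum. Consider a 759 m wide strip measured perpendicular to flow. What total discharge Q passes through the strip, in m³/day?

Flow is parallel to layering, so each bed carries its own Darcy discharge and the transmissivities add.
Σ(K_i·b_i) = 0.00144×7.96 + 4.93×5.48 + 1210×12.3 + 71.5×11.1 = 15704 m²/day.
Hydraulic gradient i = (288.21 − 278.40) / 1070 = 9.81 / 1070 = 0.009168.
Q = Σ(K_i·b_i) · W · i = 15704 × 759 × 0.009168 = 1.093e+05 m³/day.

109000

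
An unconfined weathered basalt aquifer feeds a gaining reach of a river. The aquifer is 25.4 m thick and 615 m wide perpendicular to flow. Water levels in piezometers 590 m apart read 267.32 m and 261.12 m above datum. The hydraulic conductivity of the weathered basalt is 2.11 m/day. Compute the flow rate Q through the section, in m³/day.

Cross-sectional area A = 615 × 25.4 = 15621 m².
Hydraulic gradient i = (267.32 − 261.12) / 590 = 6.2 / 590 = 0.01051.
Darcy's law: Q = K · A · i = 2.110 × 15621 × 0.01051 = 346.4 m³/day.

346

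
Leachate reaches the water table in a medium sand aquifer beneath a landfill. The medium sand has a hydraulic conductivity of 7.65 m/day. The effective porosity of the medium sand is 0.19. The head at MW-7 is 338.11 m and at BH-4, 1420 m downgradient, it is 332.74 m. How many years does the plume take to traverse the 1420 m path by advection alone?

Hydraulic gradient i = (338.11 − 332.74) / 1420 = 5.37 / 1420 = 0.003782.
Darcy flux q = K · i = 7.650 × 0.003782 = 0.02893 m/day.
Seepage velocity v = q / n_e = 0.02893 / 0.19 = 0.1523 m/day.
Travel time t = L / v = 1420 / 0.1523 = 9326 days = 25.53 years.

25.5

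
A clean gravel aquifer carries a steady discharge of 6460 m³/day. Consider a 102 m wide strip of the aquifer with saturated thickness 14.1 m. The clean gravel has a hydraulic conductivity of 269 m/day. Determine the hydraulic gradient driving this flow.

0.0167

Cross-sectional area A = 102 × 14.1 = 1438 m².
From Q = K·A·i, i = Q / (K·A) = 6460 / (269.0 × 1438) = 0.01670.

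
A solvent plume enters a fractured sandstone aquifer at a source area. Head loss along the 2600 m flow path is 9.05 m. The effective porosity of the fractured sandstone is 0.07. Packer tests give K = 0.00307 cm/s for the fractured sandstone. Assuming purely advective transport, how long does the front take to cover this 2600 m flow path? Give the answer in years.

Convert K: 0.00307 cm/s × 864 = 2.652 m/day.
Hydraulic gradient i = Δh / L = 9.05 / 2600 = 0.003481.
Darcy flux q = K · i = 2.652 × 0.003481 = 0.009233 m/day.
Seepage velocity v = q / n_e = 0.009233 / 0.07 = 0.1319 m/day.
Travel time t = L / v = 2600 / 0.1319 = 19713 days = 53.97 years.

54.0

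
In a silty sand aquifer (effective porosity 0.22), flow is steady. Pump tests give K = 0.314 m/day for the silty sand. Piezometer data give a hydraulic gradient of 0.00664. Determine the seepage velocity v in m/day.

0.00948

Hydraulic gradient i = 0.00664.
Darcy flux q = K · i = 0.3140 × 0.006640 = 0.002085 m/day.
Seepage velocity v = q / n_e = 0.002085 / 0.22 = 0.009477 m/day.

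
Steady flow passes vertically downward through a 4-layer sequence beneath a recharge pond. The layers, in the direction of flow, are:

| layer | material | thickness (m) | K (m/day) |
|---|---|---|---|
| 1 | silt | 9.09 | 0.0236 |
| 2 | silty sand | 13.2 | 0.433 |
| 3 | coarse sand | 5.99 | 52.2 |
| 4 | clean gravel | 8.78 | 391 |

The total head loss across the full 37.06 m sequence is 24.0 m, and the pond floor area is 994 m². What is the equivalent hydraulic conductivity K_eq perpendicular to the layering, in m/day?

0.0891

Flow is perpendicular to layering, so the layers act in series and the equivalent K is the thickness-weighted harmonic mean.
Total thickness L = 9.09 + 13.2 + 5.99 + 8.78 = 37.06 m.
Σ(b_i/K_i) = 9.09/0.0236 + 13.2/0.433 + 5.99/52.2 + 8.78/391 = 415.8 d.
K_eq = L / Σ(b_i/K_i) = 37.06 / 415.8 = 0.08913 m/day.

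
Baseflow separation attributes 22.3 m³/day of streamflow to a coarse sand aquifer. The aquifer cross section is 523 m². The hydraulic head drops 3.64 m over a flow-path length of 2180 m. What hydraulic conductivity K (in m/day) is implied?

Hydraulic gradient i = Δh / L = 3.64 / 2180 = 0.001670.
From Q = K·A·i, K = Q / (A·i) = 22.3 / (523.0 × 0.001670) = 25.54 m/day.

25.5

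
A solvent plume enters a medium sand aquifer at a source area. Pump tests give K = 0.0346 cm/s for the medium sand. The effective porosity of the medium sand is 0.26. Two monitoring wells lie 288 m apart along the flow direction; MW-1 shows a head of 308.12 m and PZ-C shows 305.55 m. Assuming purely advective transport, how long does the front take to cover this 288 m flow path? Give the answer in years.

0.769

Convert K: 0.0346 cm/s × 864 = 29.89 m/day.
Hydraulic gradient i = (308.12 − 305.55) / 288 = 2.57 / 288 = 0.008924.
Darcy flux q = K · i = 29.89 × 0.008924 = 0.2668 m/day.
Seepage velocity v = q / n_e = 0.2668 / 0.26 = 1.026 m/day.
Travel time t = L / v = 288 / 1.026 = 280.7 days = 0.7685 years.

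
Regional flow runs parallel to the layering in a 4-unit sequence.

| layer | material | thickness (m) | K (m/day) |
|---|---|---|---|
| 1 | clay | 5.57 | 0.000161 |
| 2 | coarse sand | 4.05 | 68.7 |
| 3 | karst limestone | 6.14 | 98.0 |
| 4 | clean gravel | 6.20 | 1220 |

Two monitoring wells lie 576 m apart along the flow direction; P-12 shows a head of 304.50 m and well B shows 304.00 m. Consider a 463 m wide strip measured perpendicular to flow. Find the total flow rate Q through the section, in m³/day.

3390

Flow is parallel to layering, so each bed carries its own Darcy discharge and the transmissivities add.
Σ(K_i·b_i) = 0.000161×5.57 + 68.7×4.05 + 98.0×6.14 + 1220×6.20 = 8444 m²/day.
Hydraulic gradient i = (304.50 − 304.00) / 576 = 0.5 / 576 = 0.0008681.
Q = Σ(K_i·b_i) · W · i = 8444 × 463 × 0.0008681 = 3394 m³/day.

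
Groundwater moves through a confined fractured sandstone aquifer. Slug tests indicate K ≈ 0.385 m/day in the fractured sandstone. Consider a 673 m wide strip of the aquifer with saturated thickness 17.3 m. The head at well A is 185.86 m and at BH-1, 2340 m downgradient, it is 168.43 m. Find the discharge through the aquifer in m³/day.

Cross-sectional area A = 673 × 17.3 = 11643 m².
Hydraulic gradient i = (185.86 − 168.43) / 2340 = 17.43 / 2340 = 0.007449.
Darcy's law: Q = K · A · i = 0.3850 × 11643 × 0.007449 = 33.39 m³/day.

33.4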